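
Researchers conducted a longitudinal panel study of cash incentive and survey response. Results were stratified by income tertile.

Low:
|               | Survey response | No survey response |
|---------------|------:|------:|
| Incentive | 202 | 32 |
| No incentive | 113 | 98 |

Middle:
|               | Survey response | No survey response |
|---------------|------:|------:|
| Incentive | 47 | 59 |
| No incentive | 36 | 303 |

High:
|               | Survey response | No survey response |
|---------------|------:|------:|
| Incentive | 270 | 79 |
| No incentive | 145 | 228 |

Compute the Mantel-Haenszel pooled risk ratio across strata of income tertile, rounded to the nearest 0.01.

RR_MH = Σ(aᵢ·n₀ᵢ/nᵢ) / Σ(cᵢ·n₁ᵢ/nᵢ), with n₁ᵢ = aᵢ+bᵢ (exposed), n₀ᵢ = cᵢ+dᵢ (unexposed), nᵢ = n₁ᵢ+n₀ᵢ.
Stratum 1 (Low): n₁ = 234, n₀ = 211, n = 445; a·n₀/n = 202·211/445 = 95.7798; c·n₁/n = 113·234/445 = 59.4202
Stratum 2 (Middle): n₁ = 106, n₀ = 339, n = 445; a·n₀/n = 47·339/445 = 35.8045; c·n₁/n = 36·106/445 = 8.5753
Stratum 3 (High): n₁ = 349, n₀ = 373, n = 722; a·n₀/n = 270·373/722 = 139.4875; c·n₁/n = 145·349/722 = 70.0900
RR_MH = (95.7798 + 35.8045 + 139.4875) / (59.4202 + 8.5753 + 70.0900) = 271.0718 / 138.0855 = 1.96307

1.96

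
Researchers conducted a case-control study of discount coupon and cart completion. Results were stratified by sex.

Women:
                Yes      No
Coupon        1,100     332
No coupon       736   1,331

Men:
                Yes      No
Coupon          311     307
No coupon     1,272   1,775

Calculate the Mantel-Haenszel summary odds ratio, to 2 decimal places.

3.23

OR_MH = Σ(aᵢdᵢ/nᵢ) / Σ(bᵢcᵢ/nᵢ), where nᵢ is the stratum total.
Stratum 1 (Women): n = 3499; a·d/n = 1100·1331/3499 = 418.4338; b·c/n = 332·736/3499 = 69.8348
Stratum 2 (Men): n = 3665; a·d/n = 311·1775/3665 = 150.6207; b·c/n = 307·1272/3665 = 106.5495
OR_MH = (418.4338 + 150.6207) / (69.8348 + 106.5495) = 569.0546 / 176.3843 = 3.22622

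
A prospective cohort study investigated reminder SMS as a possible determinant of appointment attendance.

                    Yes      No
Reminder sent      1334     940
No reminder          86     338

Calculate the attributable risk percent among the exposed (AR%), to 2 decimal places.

65.42

Cells: a = 1334, b = 940, c = 86, d = 338.
Risk in exposed = 1334/2274 = 0.58663; risk in unexposed = 86/424 = 0.20283.
RR = 0.58663/0.20283 = 2.89223
AR% = (RR − 1)/RR × 100 = (2.89223 − 1)/2.89223 × 100 = 65.4246%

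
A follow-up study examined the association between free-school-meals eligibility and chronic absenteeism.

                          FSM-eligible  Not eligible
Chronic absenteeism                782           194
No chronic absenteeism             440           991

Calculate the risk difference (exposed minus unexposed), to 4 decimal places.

Reading the table with exposure as columns: a = 782 (FSM-eligible, case), b = 440 (FSM-eligible, non-case), c = 194 (Not eligible, case), d = 991.
Risk in exposed = 782/1222 = 0.639935; risk in unexposed = 194/1185 = 0.163713.
Risk difference = 0.639935 − 0.163713 = 0.476221

0.4762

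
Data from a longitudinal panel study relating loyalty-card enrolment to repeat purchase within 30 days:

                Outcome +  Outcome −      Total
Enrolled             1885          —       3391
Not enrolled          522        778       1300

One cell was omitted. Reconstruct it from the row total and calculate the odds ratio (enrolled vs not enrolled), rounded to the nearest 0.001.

The missing cell is in the exposed row: 3391 − 1885 = 1506.
So a = 1885, b = 1506, c = 522, d = 778.
OR = (a·d)/(b·c) = (1885 × 778) / (1506 × 522) = 1466530 / 786132 = 1.86550

1.866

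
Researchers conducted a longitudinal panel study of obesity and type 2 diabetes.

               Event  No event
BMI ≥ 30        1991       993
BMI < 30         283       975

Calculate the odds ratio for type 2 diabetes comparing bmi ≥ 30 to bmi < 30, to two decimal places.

Cells: a = 1991, b = 993, c = 283, d = 975.
OR = (a·d)/(b·c) = (1991 × 975) / (993 × 283) = 1941225 / 281019 = 6.90781
The odds of type 2 diabetes are about 6.91 times as high in the bmi ≥ 30 group.

6.91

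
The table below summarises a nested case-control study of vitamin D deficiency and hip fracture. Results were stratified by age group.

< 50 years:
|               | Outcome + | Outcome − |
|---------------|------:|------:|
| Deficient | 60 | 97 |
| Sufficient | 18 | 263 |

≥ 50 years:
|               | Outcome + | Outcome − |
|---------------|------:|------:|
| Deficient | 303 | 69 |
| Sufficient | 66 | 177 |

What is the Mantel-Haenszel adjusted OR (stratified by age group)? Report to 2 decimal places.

OR_MH = Σ(aᵢdᵢ/nᵢ) / Σ(bᵢcᵢ/nᵢ), where nᵢ is the stratum total.
Stratum 1 (< 50 years): n = 438; a·d/n = 60·263/438 = 36.0274; b·c/n = 97·18/438 = 3.9863
Stratum 2 (≥ 50 years): n = 615; a·d/n = 303·177/615 = 87.2049; b·c/n = 69·66/615 = 7.4049
OR_MH = (36.0274 + 87.2049) / (3.9863 + 7.4049) = 123.2323 / 11.3912 = 10.81822

10.82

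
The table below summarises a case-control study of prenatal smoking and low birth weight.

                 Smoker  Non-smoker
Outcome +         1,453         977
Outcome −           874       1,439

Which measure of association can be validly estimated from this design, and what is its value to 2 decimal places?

2.45

Reading the table with exposure as columns: a = 1453 (Smoker, case), b = 874 (Smoker, non-case), c = 977 (Non-smoker, case), d = 1439.
This is a case-control study: participants were sampled on outcome status, so risks in the source population cannot be estimated directly — relative risk is not valid here. The odds ratio is the appropriate measure.
OR = (a·d)/(b·c) = (1453 × 1439) / (874 × 977) = 2090867 / 853898 = 2.44861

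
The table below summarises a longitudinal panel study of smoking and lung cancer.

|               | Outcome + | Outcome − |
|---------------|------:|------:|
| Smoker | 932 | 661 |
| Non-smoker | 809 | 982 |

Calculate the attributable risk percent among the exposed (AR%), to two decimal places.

Cells: a = 932, b = 661, c = 809, d = 982.
Risk in exposed = 932/1593 = 0.58506; risk in unexposed = 809/1791 = 0.45170.
RR = 0.58506/0.45170 = 1.29523
AR% = (RR − 1)/RR × 100 = (1.29523 − 1)/1.29523 × 100 = 22.7937%

22.79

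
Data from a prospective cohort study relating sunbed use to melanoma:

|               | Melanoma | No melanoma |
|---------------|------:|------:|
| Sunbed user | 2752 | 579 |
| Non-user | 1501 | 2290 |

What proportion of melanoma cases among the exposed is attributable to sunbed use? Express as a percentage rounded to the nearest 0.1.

Cells: a = 2752, b = 579, c = 1501, d = 2290.
Risk in exposed = 2752/3331 = 0.82618; risk in unexposed = 1501/3791 = 0.39594.
RR = 0.82618/0.39594 = 2.08664
AR% = (RR − 1)/RR × 100 = (2.08664 − 1)/2.08664 × 100 = 52.0760%

52.1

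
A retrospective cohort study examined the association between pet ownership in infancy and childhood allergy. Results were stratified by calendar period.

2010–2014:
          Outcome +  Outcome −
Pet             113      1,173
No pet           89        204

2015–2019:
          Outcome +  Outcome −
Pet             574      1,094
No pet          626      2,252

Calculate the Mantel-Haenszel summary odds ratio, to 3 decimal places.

OR_MH = Σ(aᵢdᵢ/nᵢ) / Σ(bᵢcᵢ/nᵢ), where nᵢ is the stratum total.
Stratum 1 (2010–2014): n = 1579; a·d/n = 113·204/1579 = 14.5991; b·c/n = 1173·89/1579 = 66.1159
Stratum 2 (2015–2019): n = 4546; a·d/n = 574·2252/4546 = 284.3484; b·c/n = 1094·626/4546 = 150.6476
OR_MH = (14.5991 + 284.3484) / (66.1159 + 150.6476) = 298.9476 / 216.7635 = 1.37914

1.379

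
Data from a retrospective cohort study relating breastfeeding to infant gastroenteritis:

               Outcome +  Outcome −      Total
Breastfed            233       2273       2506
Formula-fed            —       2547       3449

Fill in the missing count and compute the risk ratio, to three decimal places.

0.356

The missing cell is in the unexposed row: 3449 − 2547 = 902.
So a = 233, b = 2273, c = 902, d = 2547.
RR = [a/(a+b)] / [c/(c+d)] = (233/2506) / (902/3449) = 0.09298/0.26153 = 0.35552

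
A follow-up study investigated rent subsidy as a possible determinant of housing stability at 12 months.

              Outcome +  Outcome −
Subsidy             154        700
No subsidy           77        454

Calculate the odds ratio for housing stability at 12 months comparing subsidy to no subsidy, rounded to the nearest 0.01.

1.30

Cells: a = 154, b = 700, c = 77, d = 454.
OR = (a·d)/(b·c) = (154 × 454) / (700 × 77) = 69916 / 53900 = 1.29714
The odds of housing stability at 12 months are about 1.30 times as high in the subsidy group.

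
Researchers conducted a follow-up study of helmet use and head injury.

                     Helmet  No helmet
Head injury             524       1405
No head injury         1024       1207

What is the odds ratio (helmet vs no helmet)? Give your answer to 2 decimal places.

Reading the table with exposure as columns: a = 524 (Helmet, case), b = 1024 (Helmet, non-case), c = 1405 (No helmet, case), d = 1207.
OR = (a·d)/(b·c) = (524 × 1207) / (1024 × 1405) = 632468 / 1438720 = 0.43960
Exposure is associated with lower odds of head injury (OR = 0.44 < 1).

0.44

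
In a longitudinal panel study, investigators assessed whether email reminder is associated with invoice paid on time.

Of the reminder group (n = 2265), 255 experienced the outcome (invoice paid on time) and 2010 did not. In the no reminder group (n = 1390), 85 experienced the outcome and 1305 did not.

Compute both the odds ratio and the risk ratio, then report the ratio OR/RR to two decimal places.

1.06

From the description: a = 255, b = 2010, c = 85, d = 1305.
OR = (255·1305)/(2010·85) = 332775/170850 = 1.94776
Risk in exposed = 255/2265 = 0.11258; risk in unexposed = 85/1390 = 0.06115; RR = 1.84106
OR/RR = 1.94776 / 1.84106 = 1.05796
The outcome is not rare, so the OR lies further from 1 than the RR.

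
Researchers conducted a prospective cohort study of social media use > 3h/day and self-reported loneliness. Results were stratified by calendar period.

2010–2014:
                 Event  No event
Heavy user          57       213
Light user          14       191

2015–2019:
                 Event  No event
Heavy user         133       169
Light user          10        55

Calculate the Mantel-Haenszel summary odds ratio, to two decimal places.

3.94

OR_MH = Σ(aᵢdᵢ/nᵢ) / Σ(bᵢcᵢ/nᵢ), where nᵢ is the stratum total.
Stratum 1 (2010–2014): n = 475; a·d/n = 57·191/475 = 22.9200; b·c/n = 213·14/475 = 6.2779
Stratum 2 (2015–2019): n = 367; a·d/n = 133·55/367 = 19.9319; b·c/n = 169·10/367 = 4.6049
OR_MH = (22.9200 + 19.9319) / (6.2779 + 4.6049) = 42.8519 / 10.8828 = 3.93758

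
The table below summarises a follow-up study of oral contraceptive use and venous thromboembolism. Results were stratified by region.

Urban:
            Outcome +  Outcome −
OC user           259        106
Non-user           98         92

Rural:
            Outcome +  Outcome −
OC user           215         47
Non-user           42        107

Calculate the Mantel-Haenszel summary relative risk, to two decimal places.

1.83

RR_MH = Σ(aᵢ·n₀ᵢ/nᵢ) / Σ(cᵢ·n₁ᵢ/nᵢ), with n₁ᵢ = aᵢ+bᵢ (exposed), n₀ᵢ = cᵢ+dᵢ (unexposed), nᵢ = n₁ᵢ+n₀ᵢ.
Stratum 1 (Urban): n₁ = 365, n₀ = 190, n = 555; a·n₀/n = 259·190/555 = 88.6667; c·n₁/n = 98·365/555 = 64.4505
Stratum 2 (Rural): n₁ = 262, n₀ = 149, n = 411; a·n₀/n = 215·149/411 = 77.9440; c·n₁/n = 42·262/411 = 26.7737
RR_MH = (88.6667 + 77.9440) / (64.4505 + 26.7737) = 166.6107 / 91.2242 = 1.82639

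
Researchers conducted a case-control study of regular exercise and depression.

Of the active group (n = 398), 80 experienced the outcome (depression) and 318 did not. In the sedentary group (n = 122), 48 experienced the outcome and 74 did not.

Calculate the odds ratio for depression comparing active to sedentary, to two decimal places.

From the description: a = 80, b = 318, c = 48, d = 74.
OR = (a·d)/(b·c) = (80 × 74) / (318 × 48) = 5920 / 15264 = 0.38784
Exposure is associated with lower odds of depression (OR = 0.39 < 1).

0.39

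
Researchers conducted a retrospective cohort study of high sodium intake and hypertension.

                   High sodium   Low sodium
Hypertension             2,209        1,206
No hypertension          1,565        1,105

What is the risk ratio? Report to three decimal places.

Reading the table with exposure as columns: a = 2209 (High sodium, case), b = 1565 (High sodium, non-case), c = 1206 (Low sodium, case), d = 1105.
Risk in exposed = 2209/3774 = 0.58532; risk in unexposed = 1206/2311 = 0.52185.
RR = 0.58532 / 0.52185 = 1.12162
The risk among the exposed is 1.12 times that among the unexposed.

1.122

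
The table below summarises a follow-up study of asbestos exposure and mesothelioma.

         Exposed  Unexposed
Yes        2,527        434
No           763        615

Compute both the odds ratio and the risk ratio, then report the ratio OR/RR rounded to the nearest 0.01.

Reading the table with exposure as columns: a = 2527 (Exposed, case), b = 763 (Exposed, non-case), c = 434 (Unexposed, case), d = 615.
OR = (2527·615)/(763·434) = 1554105/331142 = 4.69317
Risk in exposed = 2527/3290 = 0.76809; risk in unexposed = 434/1049 = 0.41373; RR = 1.85650
OR/RR = 4.69317 / 1.85650 = 2.52796
The outcome is not rare, so the OR lies further from 1 than the RR.

2.53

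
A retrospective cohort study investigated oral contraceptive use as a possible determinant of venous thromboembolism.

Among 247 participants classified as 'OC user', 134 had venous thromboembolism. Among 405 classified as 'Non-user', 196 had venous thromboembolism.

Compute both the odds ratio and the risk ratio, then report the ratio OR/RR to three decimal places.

From the description: a = 134, b = 113, c = 196, d = 209.
OR = (134·209)/(113·196) = 28006/22148 = 1.26449
Risk in exposed = 134/247 = 0.54251; risk in unexposed = 196/405 = 0.48395; RR = 1.12100
OR/RR = 1.26449 / 1.12100 = 1.12800
The outcome is not rare, so the OR lies further from 1 than the RR.

1.128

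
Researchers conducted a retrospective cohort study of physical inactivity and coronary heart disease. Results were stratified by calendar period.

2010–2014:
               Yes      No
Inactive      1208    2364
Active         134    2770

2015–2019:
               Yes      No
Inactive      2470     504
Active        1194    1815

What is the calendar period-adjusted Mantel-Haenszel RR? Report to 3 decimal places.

2.673

RR_MH = Σ(aᵢ·n₀ᵢ/nᵢ) / Σ(cᵢ·n₁ᵢ/nᵢ), with n₁ᵢ = aᵢ+bᵢ (exposed), n₀ᵢ = cᵢ+dᵢ (unexposed), nᵢ = n₁ᵢ+n₀ᵢ.
Stratum 1 (2010–2014): n₁ = 3572, n₀ = 2904, n = 6476; a·n₀/n = 1208·2904/6476 = 541.6973; c·n₁/n = 134·3572/6476 = 73.9111
Stratum 2 (2015–2019): n₁ = 2974, n₀ = 3009, n = 5983; a·n₀/n = 2470·3009/5983 = 1242.2246; c·n₁/n = 1194·2974/5983 = 593.5076
RR_MH = (541.6973 + 1242.2246) / (73.9111 + 593.5076) = 1783.9220 / 667.4187 = 2.67287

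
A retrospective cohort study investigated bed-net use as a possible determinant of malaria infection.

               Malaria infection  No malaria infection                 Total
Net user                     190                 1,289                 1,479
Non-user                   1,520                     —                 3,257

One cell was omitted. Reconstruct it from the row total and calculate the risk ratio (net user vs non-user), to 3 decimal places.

The missing cell is in the unexposed row: 3257 − 1520 = 1737.
So a = 190, b = 1289, c = 1520, d = 1737.
RR = [a/(a+b)] / [c/(c+d)] = (190/1479) / (1520/3257) = 0.12847/0.46669 = 0.27527

0.275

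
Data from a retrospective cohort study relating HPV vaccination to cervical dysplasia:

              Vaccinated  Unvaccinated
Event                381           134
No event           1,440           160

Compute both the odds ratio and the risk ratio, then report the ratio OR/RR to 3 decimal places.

0.688

Reading the table with exposure as columns: a = 381 (Vaccinated, case), b = 1440 (Vaccinated, non-case), c = 134 (Unvaccinated, case), d = 160.
OR = (381·160)/(1440·134) = 60960/192960 = 0.31592
Risk in exposed = 381/1821 = 0.20923; risk in unexposed = 134/294 = 0.45578; RR = 0.45905
OR/RR = 0.31592 / 0.45905 = 0.68821
The outcome is not rare, so the OR lies further from 1 than the RR.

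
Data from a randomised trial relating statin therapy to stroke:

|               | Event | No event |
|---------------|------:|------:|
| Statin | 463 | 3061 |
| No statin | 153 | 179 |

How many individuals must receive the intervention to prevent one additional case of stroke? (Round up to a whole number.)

Risk in treated group = 463/3524 = 0.13138; risk in control = 153/332 = 0.46084.
Absolute risk reduction = 0.46084 − 0.13138 = 0.32946
NNT = 1 / ARR = 1 / 0.32946 = 3.035 → round up → 4

4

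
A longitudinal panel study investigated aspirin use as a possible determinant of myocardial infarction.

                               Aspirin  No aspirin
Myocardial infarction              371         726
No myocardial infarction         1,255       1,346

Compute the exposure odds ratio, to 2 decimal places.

0.55

Reading the table with exposure as columns: a = 371 (Aspirin, case), b = 1255 (Aspirin, non-case), c = 726 (No aspirin, case), d = 1346.
OR = (a·d)/(b·c) = (371 × 1346) / (1255 × 726) = 499366 / 911130 = 0.54807
Exposure is associated with lower odds of myocardial infarction (OR = 0.55 < 1).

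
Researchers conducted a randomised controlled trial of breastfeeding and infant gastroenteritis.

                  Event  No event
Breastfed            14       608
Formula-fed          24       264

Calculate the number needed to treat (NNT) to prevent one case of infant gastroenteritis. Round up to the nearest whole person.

17

Risk in treated group = 14/622 = 0.02251; risk in control = 24/288 = 0.08333.
Absolute risk reduction = 0.08333 − 0.02251 = 0.06083
NNT = 1 / ARR = 1 / 0.06083 = 16.441 → round up → 17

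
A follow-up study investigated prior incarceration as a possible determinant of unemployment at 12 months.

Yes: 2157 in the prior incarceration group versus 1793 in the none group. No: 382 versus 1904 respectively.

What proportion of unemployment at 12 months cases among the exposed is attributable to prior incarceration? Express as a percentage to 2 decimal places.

42.91

From the description: a = 2157, b = 382, c = 1793, d = 1904.
Risk in exposed = 2157/2539 = 0.84955; risk in unexposed = 1793/3697 = 0.48499.
RR = 0.84955/0.48499 = 1.75169
AR% = (RR − 1)/RR × 100 = (1.75169 − 1)/1.75169 × 100 = 42.9122%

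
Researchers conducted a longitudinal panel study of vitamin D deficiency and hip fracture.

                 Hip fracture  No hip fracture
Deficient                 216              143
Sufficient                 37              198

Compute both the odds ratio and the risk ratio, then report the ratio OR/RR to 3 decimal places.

Cells: a = 216, b = 143, c = 37, d = 198.
OR = (216·198)/(143·37) = 42768/5291 = 8.08316
Risk in exposed = 216/359 = 0.60167; risk in unexposed = 37/235 = 0.15745; RR = 3.82143
OR/RR = 8.08316 / 3.82143 = 2.11522
The outcome is not rare, so the OR lies further from 1 than the RR.

2.115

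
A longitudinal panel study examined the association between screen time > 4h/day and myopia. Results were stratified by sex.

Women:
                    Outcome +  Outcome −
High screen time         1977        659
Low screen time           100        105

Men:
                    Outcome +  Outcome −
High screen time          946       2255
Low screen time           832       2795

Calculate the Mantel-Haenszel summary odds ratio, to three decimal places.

OR_MH = Σ(aᵢdᵢ/nᵢ) / Σ(bᵢcᵢ/nᵢ), where nᵢ is the stratum total.
Stratum 1 (Women): n = 2841; a·d/n = 1977·105/2841 = 73.0676; b·c/n = 659·100/2841 = 23.1961
Stratum 2 (Men): n = 6828; a·d/n = 946·2795/6828 = 387.2393; b·c/n = 2255·832/6828 = 274.7745
OR_MH = (73.0676 + 387.2393) / (23.1961 + 274.7745) = 460.3069 / 297.9705 = 1.54481

1.545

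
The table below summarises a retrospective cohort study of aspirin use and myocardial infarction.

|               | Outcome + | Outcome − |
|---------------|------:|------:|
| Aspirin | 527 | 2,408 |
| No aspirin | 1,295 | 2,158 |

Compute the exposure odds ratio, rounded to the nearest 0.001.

Cells: a = 527, b = 2408, c = 1295, d = 2158.
OR = (a·d)/(b·c) = (527 × 2158) / (2408 × 1295) = 1137266 / 3118360 = 0.36470
Exposure is associated with lower odds of myocardial infarction (OR = 0.36 < 1).

0.365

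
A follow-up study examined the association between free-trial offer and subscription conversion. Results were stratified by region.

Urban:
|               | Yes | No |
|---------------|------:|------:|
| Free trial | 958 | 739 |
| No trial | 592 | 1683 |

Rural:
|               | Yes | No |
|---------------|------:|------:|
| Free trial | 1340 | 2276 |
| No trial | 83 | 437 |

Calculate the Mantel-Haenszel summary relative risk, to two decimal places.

2.20

RR_MH = Σ(aᵢ·n₀ᵢ/nᵢ) / Σ(cᵢ·n₁ᵢ/nᵢ), with n₁ᵢ = aᵢ+bᵢ (exposed), n₀ᵢ = cᵢ+dᵢ (unexposed), nᵢ = n₁ᵢ+n₀ᵢ.
Stratum 1 (Urban): n₁ = 1697, n₀ = 2275, n = 3972; a·n₀/n = 958·2275/3972 = 548.7034; c·n₁/n = 592·1697/3972 = 252.9265
Stratum 2 (Rural): n₁ = 3616, n₀ = 520, n = 4136; a·n₀/n = 1340·520/4136 = 168.4720; c·n₁/n = 83·3616/4136 = 72.5648
RR_MH = (548.7034 + 168.4720) / (252.9265 + 72.5648) = 717.1754 / 325.4913 = 2.20336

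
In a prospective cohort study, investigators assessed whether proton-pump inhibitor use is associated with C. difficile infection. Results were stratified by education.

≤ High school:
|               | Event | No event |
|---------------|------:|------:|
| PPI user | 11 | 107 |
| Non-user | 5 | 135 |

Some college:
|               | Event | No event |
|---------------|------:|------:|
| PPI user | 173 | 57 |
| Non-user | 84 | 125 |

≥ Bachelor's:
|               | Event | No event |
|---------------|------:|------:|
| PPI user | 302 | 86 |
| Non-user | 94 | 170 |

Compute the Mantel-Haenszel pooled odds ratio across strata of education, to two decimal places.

5.27

OR_MH = Σ(aᵢdᵢ/nᵢ) / Σ(bᵢcᵢ/nᵢ), where nᵢ is the stratum total.
Stratum 1 (≤ High school): n = 258; a·d/n = 11·135/258 = 5.7558; b·c/n = 107·5/258 = 2.0736
Stratum 2 (Some college): n = 439; a·d/n = 173·125/439 = 49.2597; b·c/n = 57·84/439 = 10.9066
Stratum 3 (≥ Bachelor's): n = 652; a·d/n = 302·170/652 = 78.7423; b·c/n = 86·94/652 = 12.3988
OR_MH = (5.7558 + 49.2597 + 78.7423) / (2.0736 + 10.9066 + 12.3988) = 133.7578 / 25.3790 = 5.27041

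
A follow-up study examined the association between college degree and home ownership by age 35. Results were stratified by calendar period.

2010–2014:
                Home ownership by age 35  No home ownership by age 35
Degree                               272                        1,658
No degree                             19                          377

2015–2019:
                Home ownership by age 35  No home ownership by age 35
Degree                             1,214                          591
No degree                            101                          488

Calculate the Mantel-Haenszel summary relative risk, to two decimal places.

3.75

RR_MH = Σ(aᵢ·n₀ᵢ/nᵢ) / Σ(cᵢ·n₁ᵢ/nᵢ), with n₁ᵢ = aᵢ+bᵢ (exposed), n₀ᵢ = cᵢ+dᵢ (unexposed), nᵢ = n₁ᵢ+n₀ᵢ.
Stratum 1 (2010–2014): n₁ = 1930, n₀ = 396, n = 2326; a·n₀/n = 272·396/2326 = 46.3078; c·n₁/n = 19·1930/2326 = 15.7653
Stratum 2 (2015–2019): n₁ = 1805, n₀ = 589, n = 2394; a·n₀/n = 1214·589/2394 = 298.6825; c·n₁/n = 101·1805/2394 = 76.1508
RR_MH = (46.3078 + 298.6825) / (15.7653 + 76.1508) = 344.9904 / 91.9161 = 3.75332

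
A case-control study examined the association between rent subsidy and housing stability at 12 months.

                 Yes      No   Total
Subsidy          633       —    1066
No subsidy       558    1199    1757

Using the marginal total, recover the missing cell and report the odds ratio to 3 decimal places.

The missing cell is in the exposed row: 1066 − 633 = 433.
So a = 633, b = 433, c = 558, d = 1199.
OR = (a·d)/(b·c) = (633 × 1199) / (433 × 558) = 758967 / 241614 = 3.14124

3.141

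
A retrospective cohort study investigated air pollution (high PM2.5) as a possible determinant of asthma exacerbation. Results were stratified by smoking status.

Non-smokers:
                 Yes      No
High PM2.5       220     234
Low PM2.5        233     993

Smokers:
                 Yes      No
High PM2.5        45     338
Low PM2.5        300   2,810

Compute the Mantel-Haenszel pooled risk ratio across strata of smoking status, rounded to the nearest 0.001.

2.093

RR_MH = Σ(aᵢ·n₀ᵢ/nᵢ) / Σ(cᵢ·n₁ᵢ/nᵢ), with n₁ᵢ = aᵢ+bᵢ (exposed), n₀ᵢ = cᵢ+dᵢ (unexposed), nᵢ = n₁ᵢ+n₀ᵢ.
Stratum 1 (Non-smokers): n₁ = 454, n₀ = 1226, n = 1680; a·n₀/n = 220·1226/1680 = 160.5476; c·n₁/n = 233·454/1680 = 62.9655
Stratum 2 (Smokers): n₁ = 383, n₀ = 3110, n = 3493; a·n₀/n = 45·3110/3493 = 40.0658; c·n₁/n = 300·383/3493 = 32.8944
RR_MH = (160.5476 + 40.0658) / (62.9655 + 32.8944) = 200.6135 / 95.8598 = 2.09278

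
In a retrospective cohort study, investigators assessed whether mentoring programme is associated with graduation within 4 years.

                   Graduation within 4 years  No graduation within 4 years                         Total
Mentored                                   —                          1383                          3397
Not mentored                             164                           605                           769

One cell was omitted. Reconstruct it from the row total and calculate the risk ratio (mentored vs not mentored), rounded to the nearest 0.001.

2.780

The missing cell is in the exposed row: 3397 − 1383 = 2014.
So a = 2014, b = 1383, c = 164, d = 605.
RR = [a/(a+b)] / [c/(c+d)] = (2014/3397) / (164/769) = 0.59288/0.21326 = 2.78001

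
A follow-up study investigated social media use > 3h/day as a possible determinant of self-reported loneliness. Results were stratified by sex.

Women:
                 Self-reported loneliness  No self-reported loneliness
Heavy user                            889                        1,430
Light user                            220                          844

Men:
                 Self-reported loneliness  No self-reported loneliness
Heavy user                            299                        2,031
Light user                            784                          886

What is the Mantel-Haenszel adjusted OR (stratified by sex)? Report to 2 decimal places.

0.59

OR_MH = Σ(aᵢdᵢ/nᵢ) / Σ(bᵢcᵢ/nᵢ), where nᵢ is the stratum total.
Stratum 1 (Women): n = 3383; a·d/n = 889·844/3383 = 221.7901; b·c/n = 1430·220/3383 = 92.9944
Stratum 2 (Men): n = 4000; a·d/n = 299·886/4000 = 66.2285; b·c/n = 2031·784/4000 = 398.0760
OR_MH = (221.7901 + 66.2285) / (92.9944 + 398.0760) = 288.0186 / 491.0704 = 0.58651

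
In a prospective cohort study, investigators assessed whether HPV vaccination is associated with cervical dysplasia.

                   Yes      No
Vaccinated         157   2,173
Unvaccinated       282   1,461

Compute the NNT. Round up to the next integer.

Risk in treated group = 157/2330 = 0.06738; risk in control = 282/1743 = 0.16179.
Absolute risk reduction = 0.16179 − 0.06738 = 0.09441
NNT = 1 / ARR = 1 / 0.09441 = 10.592 → round up → 11

11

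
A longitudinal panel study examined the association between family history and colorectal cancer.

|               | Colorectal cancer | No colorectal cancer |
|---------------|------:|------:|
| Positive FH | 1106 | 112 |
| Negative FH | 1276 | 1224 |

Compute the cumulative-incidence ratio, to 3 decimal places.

1.779

Cells: a = 1106, b = 112, c = 1276, d = 1224.
Risk in exposed = 1106/1218 = 0.90805; risk in unexposed = 1276/2500 = 0.51040.
RR = 0.90805 / 0.51040 = 1.77909
The risk among the exposed is 1.78 times that among the unexposed.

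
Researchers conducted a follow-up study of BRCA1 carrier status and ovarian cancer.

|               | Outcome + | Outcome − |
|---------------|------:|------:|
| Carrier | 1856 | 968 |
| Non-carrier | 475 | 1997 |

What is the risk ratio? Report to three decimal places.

Cells: a = 1856, b = 968, c = 475, d = 1997.
Risk in exposed = 1856/2824 = 0.65722; risk in unexposed = 475/2472 = 0.19215.
RR = 0.65722 / 0.19215 = 3.42033
The risk among the exposed is 3.42 times that among the unexposed.

3.420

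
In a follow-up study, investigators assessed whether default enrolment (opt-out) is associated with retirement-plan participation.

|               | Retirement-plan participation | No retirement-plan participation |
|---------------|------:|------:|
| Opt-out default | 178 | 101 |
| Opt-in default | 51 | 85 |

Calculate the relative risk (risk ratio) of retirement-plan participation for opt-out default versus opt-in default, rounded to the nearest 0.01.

Cells: a = 178, b = 101, c = 51, d = 85.
Risk in exposed = 178/279 = 0.63799; risk in unexposed = 51/136 = 0.37500.
RR = 0.63799 / 0.37500 = 1.70131
The risk among the exposed is 1.70 times that among the unexposed.

1.70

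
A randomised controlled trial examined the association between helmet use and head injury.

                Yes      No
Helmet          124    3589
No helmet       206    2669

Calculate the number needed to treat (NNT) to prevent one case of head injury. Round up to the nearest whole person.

Risk in treated group = 124/3713 = 0.03340; risk in control = 206/2875 = 0.07165.
Absolute risk reduction = 0.07165 − 0.03340 = 0.03826
NNT = 1 / ARR = 1 / 0.03826 = 26.140 → round up → 27

27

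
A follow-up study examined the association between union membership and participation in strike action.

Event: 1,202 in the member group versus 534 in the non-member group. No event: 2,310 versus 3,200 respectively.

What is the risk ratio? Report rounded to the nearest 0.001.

2.393

From the description: a = 1202, b = 2310, c = 534, d = 3200.
Risk in exposed = 1202/3512 = 0.34226; risk in unexposed = 534/3734 = 0.14301.
RR = 0.34226 / 0.14301 = 2.39322
The risk among the exposed is 2.39 times that among the unexposed.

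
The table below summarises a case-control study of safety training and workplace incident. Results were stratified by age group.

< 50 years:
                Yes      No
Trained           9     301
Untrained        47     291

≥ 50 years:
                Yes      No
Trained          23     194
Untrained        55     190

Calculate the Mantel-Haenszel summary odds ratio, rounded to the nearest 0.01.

OR_MH = Σ(aᵢdᵢ/nᵢ) / Σ(bᵢcᵢ/nᵢ), where nᵢ is the stratum total.
Stratum 1 (< 50 years): n = 648; a·d/n = 9·291/648 = 4.0417; b·c/n = 301·47/648 = 21.8318
Stratum 2 (≥ 50 years): n = 462; a·d/n = 23·190/462 = 9.4589; b·c/n = 194·55/462 = 23.0952
OR_MH = (4.0417 + 9.4589) / (21.8318 + 23.0952) = 13.5005 / 44.9270 = 0.30050

0.30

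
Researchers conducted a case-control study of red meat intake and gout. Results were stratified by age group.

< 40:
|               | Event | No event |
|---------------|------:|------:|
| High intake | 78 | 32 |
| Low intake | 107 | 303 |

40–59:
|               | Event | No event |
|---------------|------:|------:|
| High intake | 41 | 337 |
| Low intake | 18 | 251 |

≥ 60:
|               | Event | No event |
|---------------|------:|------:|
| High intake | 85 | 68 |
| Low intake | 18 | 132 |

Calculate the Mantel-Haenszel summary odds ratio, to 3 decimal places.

4.919

OR_MH = Σ(aᵢdᵢ/nᵢ) / Σ(bᵢcᵢ/nᵢ), where nᵢ is the stratum total.
Stratum 1 (< 40): n = 520; a·d/n = 78·303/520 = 45.4500; b·c/n = 32·107/520 = 6.5846
Stratum 2 (40–59): n = 647; a·d/n = 41·251/647 = 15.9057; b·c/n = 337·18/647 = 9.3756
Stratum 3 (≥ 60): n = 303; a·d/n = 85·132/303 = 37.0297; b·c/n = 68·18/303 = 4.0396
OR_MH = (45.4500 + 15.9057 + 37.0297) / (6.5846 + 9.3756 + 4.0396) = 98.3854 / 19.9998 = 4.91932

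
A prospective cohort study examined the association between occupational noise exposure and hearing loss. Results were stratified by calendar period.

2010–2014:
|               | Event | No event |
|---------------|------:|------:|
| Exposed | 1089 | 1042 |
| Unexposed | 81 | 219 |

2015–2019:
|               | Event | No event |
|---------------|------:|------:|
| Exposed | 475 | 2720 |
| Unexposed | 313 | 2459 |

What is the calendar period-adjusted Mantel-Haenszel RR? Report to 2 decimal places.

RR_MH = Σ(aᵢ·n₀ᵢ/nᵢ) / Σ(cᵢ·n₁ᵢ/nᵢ), with n₁ᵢ = aᵢ+bᵢ (exposed), n₀ᵢ = cᵢ+dᵢ (unexposed), nᵢ = n₁ᵢ+n₀ᵢ.
Stratum 1 (2010–2014): n₁ = 2131, n₀ = 300, n = 2431; a·n₀/n = 1089·300/2431 = 134.3891; c·n₁/n = 81·2131/2431 = 71.0041
Stratum 2 (2015–2019): n₁ = 3195, n₀ = 2772, n = 5967; a·n₀/n = 475·2772/5967 = 220.6637; c·n₁/n = 313·3195/5967 = 167.5943
RR_MH = (134.3891 + 220.6637) / (71.0041 + 167.5943) = 355.0528 / 238.5984 = 1.48808

1.49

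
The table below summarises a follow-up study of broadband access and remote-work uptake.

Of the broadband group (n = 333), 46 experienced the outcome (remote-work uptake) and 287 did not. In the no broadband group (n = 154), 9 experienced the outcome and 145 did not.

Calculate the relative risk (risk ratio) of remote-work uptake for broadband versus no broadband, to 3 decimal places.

From the description: a = 46, b = 287, c = 9, d = 145.
Risk in exposed = 46/333 = 0.13814; risk in unexposed = 9/154 = 0.05844.
RR = 0.13814 / 0.05844 = 2.36370
The risk among the exposed is 2.36 times that among the unexposed.

2.364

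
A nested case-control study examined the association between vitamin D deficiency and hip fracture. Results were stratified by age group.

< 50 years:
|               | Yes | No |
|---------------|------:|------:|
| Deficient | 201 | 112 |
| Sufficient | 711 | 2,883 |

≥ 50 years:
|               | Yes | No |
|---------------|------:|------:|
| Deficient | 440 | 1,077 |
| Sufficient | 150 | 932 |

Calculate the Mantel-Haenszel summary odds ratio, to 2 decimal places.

3.71

OR_MH = Σ(aᵢdᵢ/nᵢ) / Σ(bᵢcᵢ/nᵢ), where nᵢ is the stratum total.
Stratum 1 (< 50 years): n = 3907; a·d/n = 201·2883/3907 = 148.3192; b·c/n = 112·711/3907 = 20.3819
Stratum 2 (≥ 50 years): n = 2599; a·d/n = 440·932/2599 = 157.7838; b·c/n = 1077·150/2599 = 62.1585
OR_MH = (148.3192 + 157.7838) / (20.3819 + 62.1585) = 306.1029 / 82.5404 = 3.70852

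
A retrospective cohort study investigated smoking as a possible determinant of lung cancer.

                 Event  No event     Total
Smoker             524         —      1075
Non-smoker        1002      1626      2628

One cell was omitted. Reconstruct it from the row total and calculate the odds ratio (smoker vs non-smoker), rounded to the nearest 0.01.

1.54

The missing cell is in the exposed row: 1075 − 524 = 551.
So a = 524, b = 551, c = 1002, d = 1626.
OR = (a·d)/(b·c) = (524 × 1626) / (551 × 1002) = 852024 / 552102 = 1.54324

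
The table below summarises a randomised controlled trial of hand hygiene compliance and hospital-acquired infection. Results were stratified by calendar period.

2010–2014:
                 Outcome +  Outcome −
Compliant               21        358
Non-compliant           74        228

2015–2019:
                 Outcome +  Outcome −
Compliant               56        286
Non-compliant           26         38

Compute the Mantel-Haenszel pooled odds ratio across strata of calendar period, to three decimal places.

OR_MH = Σ(aᵢdᵢ/nᵢ) / Σ(bᵢcᵢ/nᵢ), where nᵢ is the stratum total.
Stratum 1 (2010–2014): n = 681; a·d/n = 21·228/681 = 7.0308; b·c/n = 358·74/681 = 38.9016
Stratum 2 (2015–2019): n = 406; a·d/n = 56·38/406 = 5.2414; b·c/n = 286·26/406 = 18.3153
OR_MH = (7.0308 + 5.2414) / (38.9016 + 18.3153) = 12.2722 / 57.2169 = 0.21449

0.214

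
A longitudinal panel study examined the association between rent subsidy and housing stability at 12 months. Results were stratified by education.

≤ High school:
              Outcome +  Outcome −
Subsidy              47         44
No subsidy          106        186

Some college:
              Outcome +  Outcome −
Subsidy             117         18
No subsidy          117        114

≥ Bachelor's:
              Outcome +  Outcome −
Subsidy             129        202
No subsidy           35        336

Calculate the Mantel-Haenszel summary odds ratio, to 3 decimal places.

4.321

OR_MH = Σ(aᵢdᵢ/nᵢ) / Σ(bᵢcᵢ/nᵢ), where nᵢ is the stratum total.
Stratum 1 (≤ High school): n = 383; a·d/n = 47·186/383 = 22.8251; b·c/n = 44·106/383 = 12.1775
Stratum 2 (Some college): n = 366; a·d/n = 117·114/366 = 36.4426; b·c/n = 18·117/366 = 5.7541
Stratum 3 (≥ Bachelor's): n = 702; a·d/n = 129·336/702 = 61.7436; b·c/n = 202·35/702 = 10.0712
OR_MH = (22.8251 + 36.4426 + 61.7436) / (12.1775 + 5.7541 + 10.0712) = 121.0113 / 28.0029 = 4.32139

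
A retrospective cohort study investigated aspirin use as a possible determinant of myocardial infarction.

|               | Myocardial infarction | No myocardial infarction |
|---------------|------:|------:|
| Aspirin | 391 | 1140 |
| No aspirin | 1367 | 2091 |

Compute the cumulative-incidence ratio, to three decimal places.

0.646

Cells: a = 391, b = 1140, c = 1367, d = 2091.
Risk in exposed = 391/1531 = 0.25539; risk in unexposed = 1367/3458 = 0.39532.
RR = 0.25539 / 0.39532 = 0.64604
The risk is 35% lower among the exposed than among the unexposed.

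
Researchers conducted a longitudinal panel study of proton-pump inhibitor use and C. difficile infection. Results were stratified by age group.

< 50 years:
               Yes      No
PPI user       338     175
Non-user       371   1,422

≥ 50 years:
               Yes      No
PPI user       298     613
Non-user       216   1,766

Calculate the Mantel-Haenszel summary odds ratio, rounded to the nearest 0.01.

OR_MH = Σ(aᵢdᵢ/nᵢ) / Σ(bᵢcᵢ/nᵢ), where nᵢ is the stratum total.
Stratum 1 (< 50 years): n = 2306; a·d/n = 338·1422/2306 = 208.4284; b·c/n = 175·371/2306 = 28.1548
Stratum 2 (≥ 50 years): n = 2893; a·d/n = 298·1766/2893 = 181.9108; b·c/n = 613·216/2893 = 45.7684
OR_MH = (208.4284 + 181.9108) / (28.1548 + 45.7684) = 390.3393 / 73.9232 = 5.28033

5.28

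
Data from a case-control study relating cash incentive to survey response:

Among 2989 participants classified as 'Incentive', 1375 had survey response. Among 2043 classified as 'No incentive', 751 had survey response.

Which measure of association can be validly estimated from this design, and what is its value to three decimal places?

From the description: a = 1375, b = 1614, c = 751, d = 1292.
This is a case-control study: participants were sampled on outcome status, so risks in the source population cannot be estimated directly — relative risk is not valid here. The odds ratio is the appropriate measure.
OR = (a·d)/(b·c) = (1375 × 1292) / (1614 × 751) = 1776500 / 1212114 = 1.46562

1.466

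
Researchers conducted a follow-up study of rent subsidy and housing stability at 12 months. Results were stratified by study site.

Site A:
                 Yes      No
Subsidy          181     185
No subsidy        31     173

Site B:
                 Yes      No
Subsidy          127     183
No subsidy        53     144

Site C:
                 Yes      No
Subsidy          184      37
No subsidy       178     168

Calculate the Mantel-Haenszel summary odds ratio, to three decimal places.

3.566

OR_MH = Σ(aᵢdᵢ/nᵢ) / Σ(bᵢcᵢ/nᵢ), where nᵢ is the stratum total.
Stratum 1 (Site A): n = 570; a·d/n = 181·173/570 = 54.9351; b·c/n = 185·31/570 = 10.0614
Stratum 2 (Site B): n = 507; a·d/n = 127·144/507 = 36.0710; b·c/n = 183·53/507 = 19.1302
Stratum 3 (Site C): n = 567; a·d/n = 184·168/567 = 54.5185; b·c/n = 37·178/567 = 11.6155
OR_MH = (54.9351 + 36.0710 + 54.5185) / (10.0614 + 19.1302 + 11.6155) = 145.5246 / 40.8071 = 3.56616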